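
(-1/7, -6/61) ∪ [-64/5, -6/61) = [-64/5, -6/61)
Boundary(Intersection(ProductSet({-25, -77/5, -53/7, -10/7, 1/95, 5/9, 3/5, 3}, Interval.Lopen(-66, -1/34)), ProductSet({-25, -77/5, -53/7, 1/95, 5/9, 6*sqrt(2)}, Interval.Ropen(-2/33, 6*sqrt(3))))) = ProductSet({-25, -77/5, -53/7, 1/95, 5/9}, Interval(-2/33, -1/34))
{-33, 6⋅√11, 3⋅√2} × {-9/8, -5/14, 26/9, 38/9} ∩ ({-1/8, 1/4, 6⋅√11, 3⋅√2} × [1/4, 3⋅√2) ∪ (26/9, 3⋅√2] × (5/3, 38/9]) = {6⋅√11, 3⋅√2} × {26/9, 38/9}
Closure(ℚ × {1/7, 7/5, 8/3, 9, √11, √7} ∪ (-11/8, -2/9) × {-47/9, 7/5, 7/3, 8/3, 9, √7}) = (ℝ × {1/7, 7/5, 8/3, 9, √11, √7}) ∪ ([-11/8, -2/9] × {-47/9, 7/5, 7/3, 8/3, 9, √7})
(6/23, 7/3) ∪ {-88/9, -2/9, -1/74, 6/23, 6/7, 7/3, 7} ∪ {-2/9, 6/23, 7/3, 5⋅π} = {-88/9, -2/9, -1/74, 7, 5⋅π} ∪ [6/23, 7/3]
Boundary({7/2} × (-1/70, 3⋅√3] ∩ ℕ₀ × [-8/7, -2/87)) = ∅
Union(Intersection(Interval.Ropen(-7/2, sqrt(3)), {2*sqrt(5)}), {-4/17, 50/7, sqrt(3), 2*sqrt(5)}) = {-4/17, 50/7, sqrt(3), 2*sqrt(5)}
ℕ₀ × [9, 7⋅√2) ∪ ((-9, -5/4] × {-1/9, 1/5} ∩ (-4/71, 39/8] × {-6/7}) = ℕ₀ × [9, 7⋅√2)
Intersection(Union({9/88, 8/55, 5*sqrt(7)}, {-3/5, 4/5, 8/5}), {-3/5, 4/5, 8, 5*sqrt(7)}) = {-3/5, 4/5, 5*sqrt(7)}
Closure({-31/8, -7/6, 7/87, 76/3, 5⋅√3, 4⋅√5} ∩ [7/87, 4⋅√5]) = {7/87, 5⋅√3, 4⋅√5}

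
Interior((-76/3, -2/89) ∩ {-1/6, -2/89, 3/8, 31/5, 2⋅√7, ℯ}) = ∅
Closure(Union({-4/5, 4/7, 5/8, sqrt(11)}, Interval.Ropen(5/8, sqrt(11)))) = Union({-4/5, 4/7}, Interval(5/8, sqrt(11)))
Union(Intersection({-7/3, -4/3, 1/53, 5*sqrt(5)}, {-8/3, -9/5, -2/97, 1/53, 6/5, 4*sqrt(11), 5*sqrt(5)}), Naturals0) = Union({1/53, 5*sqrt(5)}, Naturals0)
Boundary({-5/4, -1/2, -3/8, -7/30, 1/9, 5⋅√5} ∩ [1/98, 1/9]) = {1/9}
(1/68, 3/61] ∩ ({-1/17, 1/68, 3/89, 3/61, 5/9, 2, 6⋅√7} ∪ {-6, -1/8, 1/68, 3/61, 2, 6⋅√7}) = {3/89, 3/61}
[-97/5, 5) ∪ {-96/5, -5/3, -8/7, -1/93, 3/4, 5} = [-97/5, 5]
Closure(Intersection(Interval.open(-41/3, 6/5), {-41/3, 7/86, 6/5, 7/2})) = {7/86}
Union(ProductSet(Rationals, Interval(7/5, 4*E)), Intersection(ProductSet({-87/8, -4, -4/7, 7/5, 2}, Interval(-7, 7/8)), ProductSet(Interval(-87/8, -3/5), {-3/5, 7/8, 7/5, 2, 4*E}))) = Union(ProductSet({-87/8, -4}, {-3/5, 7/8}), ProductSet(Rationals, Interval(7/5, 4*E)))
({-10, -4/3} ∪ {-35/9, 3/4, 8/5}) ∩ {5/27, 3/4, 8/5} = {3/4, 8/5}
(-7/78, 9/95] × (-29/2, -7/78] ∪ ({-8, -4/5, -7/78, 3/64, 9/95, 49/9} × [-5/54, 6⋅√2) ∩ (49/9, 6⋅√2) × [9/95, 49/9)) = (-7/78, 9/95] × (-29/2, -7/78]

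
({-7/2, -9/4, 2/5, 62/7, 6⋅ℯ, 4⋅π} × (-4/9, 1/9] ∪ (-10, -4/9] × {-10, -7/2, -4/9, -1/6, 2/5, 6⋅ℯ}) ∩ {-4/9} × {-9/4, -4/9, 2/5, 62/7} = {-4/9} × {-4/9, 2/5}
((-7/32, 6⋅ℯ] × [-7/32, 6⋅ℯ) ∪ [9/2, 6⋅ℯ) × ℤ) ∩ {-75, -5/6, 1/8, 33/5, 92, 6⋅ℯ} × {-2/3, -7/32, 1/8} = {1/8, 33/5, 6⋅ℯ} × {-7/32, 1/8}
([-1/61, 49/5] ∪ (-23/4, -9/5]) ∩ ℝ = (-23/4, -9/5] ∪ [-1/61, 49/5]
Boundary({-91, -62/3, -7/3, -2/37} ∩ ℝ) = {-91, -62/3, -7/3, -2/37}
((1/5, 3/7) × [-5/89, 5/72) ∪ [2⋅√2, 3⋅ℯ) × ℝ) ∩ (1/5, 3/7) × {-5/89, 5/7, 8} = (1/5, 3/7) × {-5/89}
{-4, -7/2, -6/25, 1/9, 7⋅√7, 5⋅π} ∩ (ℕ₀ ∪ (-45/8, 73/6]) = {-4, -7/2, -6/25, 1/9}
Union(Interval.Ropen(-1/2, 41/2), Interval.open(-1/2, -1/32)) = Interval.Ropen(-1/2, 41/2)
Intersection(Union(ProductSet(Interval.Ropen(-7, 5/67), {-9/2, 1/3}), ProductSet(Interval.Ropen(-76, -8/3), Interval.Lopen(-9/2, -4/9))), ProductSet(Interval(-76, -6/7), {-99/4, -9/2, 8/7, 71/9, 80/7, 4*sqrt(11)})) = ProductSet(Interval(-7, -6/7), {-9/2})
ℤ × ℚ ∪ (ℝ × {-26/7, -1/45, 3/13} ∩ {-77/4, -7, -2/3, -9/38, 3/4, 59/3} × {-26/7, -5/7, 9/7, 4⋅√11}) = (ℤ × ℚ) ∪ ({-77/4, -7, -2/3, -9/38, 3/4, 59/3} × {-26/7})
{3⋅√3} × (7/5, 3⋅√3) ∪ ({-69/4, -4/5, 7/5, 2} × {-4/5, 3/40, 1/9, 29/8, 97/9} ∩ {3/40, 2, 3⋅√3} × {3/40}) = ({2} × {3/40}) ∪ ({3⋅√3} × (7/5, 3⋅√3))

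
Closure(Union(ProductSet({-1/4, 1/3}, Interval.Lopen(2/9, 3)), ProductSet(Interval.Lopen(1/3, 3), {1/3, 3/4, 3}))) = Union(ProductSet({-1/4, 1/3}, Interval(2/9, 3)), ProductSet(Interval(1/3, 3), {1/3, 3/4, 3}))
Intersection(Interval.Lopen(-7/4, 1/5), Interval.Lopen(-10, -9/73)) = Interval.Lopen(-7/4, -9/73)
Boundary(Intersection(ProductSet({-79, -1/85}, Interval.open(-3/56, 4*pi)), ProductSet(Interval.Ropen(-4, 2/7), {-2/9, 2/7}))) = ProductSet({-1/85}, {2/7})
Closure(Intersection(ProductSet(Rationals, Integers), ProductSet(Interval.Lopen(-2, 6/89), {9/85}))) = EmptySet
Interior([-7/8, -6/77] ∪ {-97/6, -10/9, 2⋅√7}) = (-7/8, -6/77)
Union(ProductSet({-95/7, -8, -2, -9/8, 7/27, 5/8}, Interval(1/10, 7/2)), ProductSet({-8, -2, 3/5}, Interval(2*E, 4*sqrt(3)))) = Union(ProductSet({-8, -2, 3/5}, Interval(2*E, 4*sqrt(3))), ProductSet({-95/7, -8, -2, -9/8, 7/27, 5/8}, Interval(1/10, 7/2)))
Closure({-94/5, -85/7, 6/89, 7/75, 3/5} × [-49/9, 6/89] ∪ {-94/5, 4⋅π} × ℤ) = ({-94/5, 4⋅π} × ℤ) ∪ ({-94/5, -85/7, 6/89, 7/75, 3/5} × [-49/9, 6/89])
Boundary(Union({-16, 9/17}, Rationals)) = Reals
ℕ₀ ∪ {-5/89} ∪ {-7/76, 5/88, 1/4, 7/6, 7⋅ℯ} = {-7/76, -5/89, 5/88, 1/4, 7/6, 7⋅ℯ} ∪ ℕ₀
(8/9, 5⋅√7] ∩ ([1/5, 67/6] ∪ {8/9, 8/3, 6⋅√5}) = (8/9, 67/6]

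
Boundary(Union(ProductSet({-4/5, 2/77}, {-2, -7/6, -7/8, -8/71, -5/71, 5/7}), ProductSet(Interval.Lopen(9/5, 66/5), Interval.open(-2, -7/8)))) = Union(ProductSet({-4/5, 2/77}, {-2, -7/6, -7/8, -8/71, -5/71, 5/7}), ProductSet({9/5, 66/5}, Interval(-2, -7/8)), ProductSet(Interval(9/5, 66/5), {-2, -7/8}))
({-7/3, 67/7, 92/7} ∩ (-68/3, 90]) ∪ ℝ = ℝ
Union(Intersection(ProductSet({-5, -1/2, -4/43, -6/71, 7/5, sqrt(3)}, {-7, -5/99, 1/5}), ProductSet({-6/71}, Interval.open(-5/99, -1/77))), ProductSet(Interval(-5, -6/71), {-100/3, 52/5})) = ProductSet(Interval(-5, -6/71), {-100/3, 52/5})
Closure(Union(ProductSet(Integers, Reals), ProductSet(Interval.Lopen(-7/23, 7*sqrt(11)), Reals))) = ProductSet(Union(Integers, Interval(-7/23, 7*sqrt(11))), Reals)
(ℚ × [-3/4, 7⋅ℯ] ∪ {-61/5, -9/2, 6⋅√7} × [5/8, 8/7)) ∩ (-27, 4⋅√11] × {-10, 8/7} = (ℚ ∩ (-27, 4⋅√11]) × {8/7}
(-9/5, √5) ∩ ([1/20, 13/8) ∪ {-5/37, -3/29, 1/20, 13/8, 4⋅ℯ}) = {-5/37, -3/29} ∪ [1/20, 13/8]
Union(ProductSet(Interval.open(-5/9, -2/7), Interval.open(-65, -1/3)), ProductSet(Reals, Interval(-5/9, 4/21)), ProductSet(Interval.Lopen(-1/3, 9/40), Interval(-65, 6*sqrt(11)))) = Union(ProductSet(Interval.open(-5/9, -2/7), Interval.open(-65, -1/3)), ProductSet(Interval.Lopen(-1/3, 9/40), Interval(-65, 6*sqrt(11))), ProductSet(Reals, Interval(-5/9, 4/21)))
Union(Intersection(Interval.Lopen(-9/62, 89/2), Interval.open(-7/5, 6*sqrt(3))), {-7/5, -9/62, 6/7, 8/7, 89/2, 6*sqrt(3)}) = Union({-7/5, 89/2}, Interval(-9/62, 6*sqrt(3)))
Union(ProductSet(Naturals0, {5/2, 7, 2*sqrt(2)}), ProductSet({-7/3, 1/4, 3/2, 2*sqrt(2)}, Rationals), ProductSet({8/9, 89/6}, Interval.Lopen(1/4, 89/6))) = Union(ProductSet({8/9, 89/6}, Interval.Lopen(1/4, 89/6)), ProductSet({-7/3, 1/4, 3/2, 2*sqrt(2)}, Rationals), ProductSet(Naturals0, {5/2, 7, 2*sqrt(2)}))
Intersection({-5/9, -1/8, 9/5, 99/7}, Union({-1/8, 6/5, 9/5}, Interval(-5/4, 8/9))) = {-5/9, -1/8, 9/5}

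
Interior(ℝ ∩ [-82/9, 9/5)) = (-82/9, 9/5)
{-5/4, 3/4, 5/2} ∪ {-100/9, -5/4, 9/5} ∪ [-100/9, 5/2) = [-100/9, 5/2]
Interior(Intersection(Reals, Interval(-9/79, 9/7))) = Interval.open(-9/79, 9/7)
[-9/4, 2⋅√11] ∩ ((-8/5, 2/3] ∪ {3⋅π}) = (-8/5, 2/3]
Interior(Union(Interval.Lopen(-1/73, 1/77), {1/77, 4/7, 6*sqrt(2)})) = Interval.open(-1/73, 1/77)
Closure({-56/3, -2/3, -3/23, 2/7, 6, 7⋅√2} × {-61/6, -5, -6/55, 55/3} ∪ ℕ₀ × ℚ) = (ℕ₀ × ℝ) ∪ ({-56/3, -2/3, -3/23, 2/7, 6, 7⋅√2} × {-61/6, -5, -6/55, 55/3})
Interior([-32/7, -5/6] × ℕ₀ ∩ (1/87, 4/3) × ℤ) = ∅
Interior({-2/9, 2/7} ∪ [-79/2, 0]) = (-79/2, 0)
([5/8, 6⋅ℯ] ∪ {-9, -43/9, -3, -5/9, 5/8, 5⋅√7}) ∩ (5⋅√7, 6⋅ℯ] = (5⋅√7, 6⋅ℯ]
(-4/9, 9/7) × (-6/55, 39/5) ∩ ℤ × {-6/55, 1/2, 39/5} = {0, 1} × {1/2}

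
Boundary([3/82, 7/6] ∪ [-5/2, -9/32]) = {-5/2, -9/32, 3/82, 7/6}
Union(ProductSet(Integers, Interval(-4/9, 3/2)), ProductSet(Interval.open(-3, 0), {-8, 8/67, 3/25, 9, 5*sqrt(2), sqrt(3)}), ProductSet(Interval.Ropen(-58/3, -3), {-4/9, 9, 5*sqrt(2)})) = Union(ProductSet(Integers, Interval(-4/9, 3/2)), ProductSet(Interval.Ropen(-58/3, -3), {-4/9, 9, 5*sqrt(2)}), ProductSet(Interval.open(-3, 0), {-8, 8/67, 3/25, 9, 5*sqrt(2), sqrt(3)}))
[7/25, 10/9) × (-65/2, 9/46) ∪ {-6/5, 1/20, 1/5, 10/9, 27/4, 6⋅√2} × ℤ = ([7/25, 10/9) × (-65/2, 9/46)) ∪ ({-6/5, 1/20, 1/5, 10/9, 27/4, 6⋅√2} × ℤ)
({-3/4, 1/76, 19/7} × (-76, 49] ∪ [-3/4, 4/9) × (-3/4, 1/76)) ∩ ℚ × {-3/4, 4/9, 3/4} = {-3/4, 1/76, 19/7} × {-3/4, 4/9, 3/4}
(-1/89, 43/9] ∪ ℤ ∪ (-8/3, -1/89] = ℤ ∪ (-8/3, 43/9]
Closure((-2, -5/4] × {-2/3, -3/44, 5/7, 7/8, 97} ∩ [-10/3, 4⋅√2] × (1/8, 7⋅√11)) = [-2, -5/4] × {5/7, 7/8}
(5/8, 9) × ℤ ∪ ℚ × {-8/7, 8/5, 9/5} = (ℚ × {-8/7, 8/5, 9/5}) ∪ ((5/8, 9) × ℤ)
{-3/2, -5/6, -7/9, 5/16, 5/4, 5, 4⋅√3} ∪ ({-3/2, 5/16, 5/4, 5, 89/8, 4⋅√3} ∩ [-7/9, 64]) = {-3/2, -5/6, -7/9, 5/16, 5/4, 5, 89/8, 4⋅√3}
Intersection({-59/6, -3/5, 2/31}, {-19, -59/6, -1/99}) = {-59/6}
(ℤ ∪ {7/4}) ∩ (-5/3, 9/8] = {-1, 0, 1}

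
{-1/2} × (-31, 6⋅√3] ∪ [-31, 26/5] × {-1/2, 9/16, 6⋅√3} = ({-1/2} × (-31, 6⋅√3]) ∪ ([-31, 26/5] × {-1/2, 9/16, 6⋅√3})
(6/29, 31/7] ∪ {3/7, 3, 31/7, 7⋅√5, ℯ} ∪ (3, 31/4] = (6/29, 31/4] ∪ {7⋅√5}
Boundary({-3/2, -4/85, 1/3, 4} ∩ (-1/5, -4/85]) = {-4/85}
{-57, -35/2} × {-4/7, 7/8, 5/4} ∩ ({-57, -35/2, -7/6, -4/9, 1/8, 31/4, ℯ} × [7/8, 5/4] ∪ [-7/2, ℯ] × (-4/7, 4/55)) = {-57, -35/2} × {7/8, 5/4}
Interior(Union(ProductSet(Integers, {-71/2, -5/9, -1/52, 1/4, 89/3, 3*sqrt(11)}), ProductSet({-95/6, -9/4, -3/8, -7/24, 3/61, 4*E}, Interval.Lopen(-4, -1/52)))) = EmptySet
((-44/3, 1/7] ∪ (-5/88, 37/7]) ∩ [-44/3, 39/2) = (-44/3, 37/7]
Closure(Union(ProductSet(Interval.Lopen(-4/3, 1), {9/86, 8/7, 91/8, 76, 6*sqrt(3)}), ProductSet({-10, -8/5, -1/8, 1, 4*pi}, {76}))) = Union(ProductSet({-10, -8/5, -1/8, 1, 4*pi}, {76}), ProductSet(Interval(-4/3, 1), {9/86, 8/7, 91/8, 76, 6*sqrt(3)}))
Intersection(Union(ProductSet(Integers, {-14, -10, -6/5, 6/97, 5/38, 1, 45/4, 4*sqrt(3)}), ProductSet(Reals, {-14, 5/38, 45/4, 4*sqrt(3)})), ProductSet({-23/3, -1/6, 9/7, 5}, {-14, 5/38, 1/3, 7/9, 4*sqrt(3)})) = ProductSet({-23/3, -1/6, 9/7, 5}, {-14, 5/38, 4*sqrt(3)})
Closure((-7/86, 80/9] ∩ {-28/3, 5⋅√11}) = ∅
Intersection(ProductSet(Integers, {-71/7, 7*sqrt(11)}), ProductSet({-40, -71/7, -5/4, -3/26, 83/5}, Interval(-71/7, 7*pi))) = ProductSet({-40}, {-71/7})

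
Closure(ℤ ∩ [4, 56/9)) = {4, 5, 6}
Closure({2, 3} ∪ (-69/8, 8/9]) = [-69/8, 8/9] ∪ {2, 3}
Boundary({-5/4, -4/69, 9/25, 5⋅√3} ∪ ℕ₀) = {-5/4, -4/69, 9/25, 5⋅√3} ∪ ℕ₀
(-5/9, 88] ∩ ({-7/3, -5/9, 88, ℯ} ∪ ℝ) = (-5/9, 88]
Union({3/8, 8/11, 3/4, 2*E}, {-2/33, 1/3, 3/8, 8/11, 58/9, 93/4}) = {-2/33, 1/3, 3/8, 8/11, 3/4, 58/9, 93/4, 2*E}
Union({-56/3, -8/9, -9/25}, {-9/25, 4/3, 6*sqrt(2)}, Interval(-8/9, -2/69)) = Union({-56/3, 4/3, 6*sqrt(2)}, Interval(-8/9, -2/69))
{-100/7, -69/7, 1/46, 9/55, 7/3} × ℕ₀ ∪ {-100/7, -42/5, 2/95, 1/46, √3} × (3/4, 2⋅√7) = ({-100/7, -69/7, 1/46, 9/55, 7/3} × ℕ₀) ∪ ({-100/7, -42/5, 2/95, 1/46, √3} × (3/4, 2⋅√7))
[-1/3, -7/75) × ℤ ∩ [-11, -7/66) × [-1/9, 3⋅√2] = [-1/3, -7/66) × {0, 1, …, 4}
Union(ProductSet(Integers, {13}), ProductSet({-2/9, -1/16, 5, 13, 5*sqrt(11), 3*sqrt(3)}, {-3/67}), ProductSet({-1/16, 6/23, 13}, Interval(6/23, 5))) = Union(ProductSet({-1/16, 6/23, 13}, Interval(6/23, 5)), ProductSet({-2/9, -1/16, 5, 13, 5*sqrt(11), 3*sqrt(3)}, {-3/67}), ProductSet(Integers, {13}))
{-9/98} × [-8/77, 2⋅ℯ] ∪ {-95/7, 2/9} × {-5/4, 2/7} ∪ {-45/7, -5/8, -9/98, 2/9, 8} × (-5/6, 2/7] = ({-95/7, 2/9} × {-5/4, 2/7}) ∪ ({-9/98} × [-8/77, 2⋅ℯ]) ∪ ({-45/7, -5/8, -9/98, 2/9, 8} × (-5/6, 2/7])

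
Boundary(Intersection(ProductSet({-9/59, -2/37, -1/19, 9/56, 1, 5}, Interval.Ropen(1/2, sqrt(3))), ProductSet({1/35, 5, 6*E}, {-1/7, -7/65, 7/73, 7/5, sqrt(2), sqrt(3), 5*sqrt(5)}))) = ProductSet({5}, {7/5, sqrt(2)})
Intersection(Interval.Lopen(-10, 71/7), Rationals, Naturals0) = Range(0, 11, 1)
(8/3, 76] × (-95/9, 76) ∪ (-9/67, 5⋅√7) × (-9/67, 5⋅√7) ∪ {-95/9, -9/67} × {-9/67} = ({-95/9, -9/67} × {-9/67}) ∪ ((8/3, 76] × (-95/9, 76)) ∪ ((-9/67, 5⋅√7) × (-9/67, 5⋅√7))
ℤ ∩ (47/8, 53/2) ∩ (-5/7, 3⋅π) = {6, 7, 8, 9}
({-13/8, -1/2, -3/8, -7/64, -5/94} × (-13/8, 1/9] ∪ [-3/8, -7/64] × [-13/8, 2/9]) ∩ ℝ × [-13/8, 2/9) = ([-3/8, -7/64] × [-13/8, 2/9)) ∪ ({-13/8, -1/2, -3/8, -7/64, -5/94} × (-13/8, 1/9])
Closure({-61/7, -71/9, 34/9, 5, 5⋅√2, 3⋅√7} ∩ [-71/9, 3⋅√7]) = {-71/9, 34/9, 5, 5⋅√2, 3⋅√7}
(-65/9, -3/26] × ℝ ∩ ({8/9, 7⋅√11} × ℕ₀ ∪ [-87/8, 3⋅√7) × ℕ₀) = (-65/9, -3/26] × ℕ₀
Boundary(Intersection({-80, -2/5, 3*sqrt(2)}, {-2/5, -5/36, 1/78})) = {-2/5}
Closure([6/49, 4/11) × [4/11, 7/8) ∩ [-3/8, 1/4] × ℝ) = [6/49, 1/4] × [4/11, 7/8]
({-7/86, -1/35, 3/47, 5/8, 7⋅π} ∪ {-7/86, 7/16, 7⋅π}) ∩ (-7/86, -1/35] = {-1/35}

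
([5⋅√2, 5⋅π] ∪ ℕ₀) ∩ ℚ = ℕ₀ ∪ (ℚ ∩ [5⋅√2, 5⋅π])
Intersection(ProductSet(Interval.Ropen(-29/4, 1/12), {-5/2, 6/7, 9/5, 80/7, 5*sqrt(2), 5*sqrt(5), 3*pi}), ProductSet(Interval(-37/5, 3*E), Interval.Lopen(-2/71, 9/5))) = ProductSet(Interval.Ropen(-29/4, 1/12), {6/7, 9/5})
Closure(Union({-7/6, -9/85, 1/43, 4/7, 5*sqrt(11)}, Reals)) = Reals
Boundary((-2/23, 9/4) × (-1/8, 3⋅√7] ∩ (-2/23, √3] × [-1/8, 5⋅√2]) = ({-2/23, √3} × [-1/8, 5⋅√2]) ∪ ([-2/23, √3] × {-1/8, 5⋅√2})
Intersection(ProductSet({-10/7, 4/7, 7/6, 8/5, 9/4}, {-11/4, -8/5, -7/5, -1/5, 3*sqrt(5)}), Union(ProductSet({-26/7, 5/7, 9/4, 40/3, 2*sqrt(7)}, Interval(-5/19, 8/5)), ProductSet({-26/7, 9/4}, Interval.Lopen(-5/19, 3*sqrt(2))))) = ProductSet({9/4}, {-1/5})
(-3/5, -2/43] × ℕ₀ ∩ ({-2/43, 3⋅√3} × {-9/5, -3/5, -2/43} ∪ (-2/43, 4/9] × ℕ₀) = ∅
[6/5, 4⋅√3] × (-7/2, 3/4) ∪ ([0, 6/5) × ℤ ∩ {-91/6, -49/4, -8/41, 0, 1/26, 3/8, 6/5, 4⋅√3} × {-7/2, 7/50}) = [6/5, 4⋅√3] × (-7/2, 3/4)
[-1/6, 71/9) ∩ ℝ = [-1/6, 71/9)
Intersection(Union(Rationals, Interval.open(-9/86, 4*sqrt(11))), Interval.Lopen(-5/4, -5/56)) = Union(Intersection(Interval.Lopen(-5/4, -5/56), Rationals), Interval(-9/86, -5/56))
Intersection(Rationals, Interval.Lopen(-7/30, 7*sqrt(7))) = Intersection(Interval.Lopen(-7/30, 7*sqrt(7)), Rationals)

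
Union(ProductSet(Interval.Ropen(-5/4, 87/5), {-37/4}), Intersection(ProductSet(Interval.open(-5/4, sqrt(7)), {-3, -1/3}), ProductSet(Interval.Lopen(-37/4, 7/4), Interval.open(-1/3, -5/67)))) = ProductSet(Interval.Ropen(-5/4, 87/5), {-37/4})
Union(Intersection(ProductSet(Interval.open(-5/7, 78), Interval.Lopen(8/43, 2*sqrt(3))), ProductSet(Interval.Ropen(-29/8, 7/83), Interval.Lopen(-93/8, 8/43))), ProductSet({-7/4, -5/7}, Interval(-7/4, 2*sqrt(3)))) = ProductSet({-7/4, -5/7}, Interval(-7/4, 2*sqrt(3)))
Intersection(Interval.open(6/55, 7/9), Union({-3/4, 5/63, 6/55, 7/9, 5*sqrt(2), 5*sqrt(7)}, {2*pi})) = EmptySet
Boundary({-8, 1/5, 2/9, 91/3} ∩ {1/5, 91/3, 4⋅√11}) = {1/5, 91/3}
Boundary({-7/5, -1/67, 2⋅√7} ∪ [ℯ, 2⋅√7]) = {-7/5, -1/67, 2⋅√7, ℯ}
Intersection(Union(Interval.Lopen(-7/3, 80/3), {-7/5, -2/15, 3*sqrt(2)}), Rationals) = Intersection(Interval.Lopen(-7/3, 80/3), Rationals)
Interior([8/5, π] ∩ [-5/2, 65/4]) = (8/5, π)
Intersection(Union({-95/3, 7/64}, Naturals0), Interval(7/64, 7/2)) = Union({7/64}, Range(1, 4, 1))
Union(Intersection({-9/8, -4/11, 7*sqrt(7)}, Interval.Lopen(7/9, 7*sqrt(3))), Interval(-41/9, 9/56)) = Interval(-41/9, 9/56)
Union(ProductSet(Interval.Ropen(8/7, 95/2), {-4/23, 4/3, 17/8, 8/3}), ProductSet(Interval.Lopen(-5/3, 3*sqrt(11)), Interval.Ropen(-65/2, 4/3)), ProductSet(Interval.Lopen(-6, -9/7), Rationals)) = Union(ProductSet(Interval.Lopen(-6, -9/7), Rationals), ProductSet(Interval.Lopen(-5/3, 3*sqrt(11)), Interval.Ropen(-65/2, 4/3)), ProductSet(Interval.Ropen(8/7, 95/2), {-4/23, 4/3, 17/8, 8/3}))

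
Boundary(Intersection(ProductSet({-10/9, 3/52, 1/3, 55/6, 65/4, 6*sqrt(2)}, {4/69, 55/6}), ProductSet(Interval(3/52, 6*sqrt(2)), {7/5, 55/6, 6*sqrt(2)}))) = ProductSet({3/52, 1/3, 6*sqrt(2)}, {55/6})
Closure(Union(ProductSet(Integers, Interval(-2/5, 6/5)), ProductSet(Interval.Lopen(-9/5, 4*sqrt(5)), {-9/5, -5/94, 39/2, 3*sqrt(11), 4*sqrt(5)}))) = Union(ProductSet(Integers, Interval(-2/5, 6/5)), ProductSet(Interval(-9/5, 4*sqrt(5)), {-9/5, -5/94, 39/2, 3*sqrt(11), 4*sqrt(5)}))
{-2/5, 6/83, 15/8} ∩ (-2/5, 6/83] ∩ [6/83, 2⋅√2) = {6/83}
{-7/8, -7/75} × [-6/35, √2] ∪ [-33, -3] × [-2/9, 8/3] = ({-7/8, -7/75} × [-6/35, √2]) ∪ ([-33, -3] × [-2/9, 8/3])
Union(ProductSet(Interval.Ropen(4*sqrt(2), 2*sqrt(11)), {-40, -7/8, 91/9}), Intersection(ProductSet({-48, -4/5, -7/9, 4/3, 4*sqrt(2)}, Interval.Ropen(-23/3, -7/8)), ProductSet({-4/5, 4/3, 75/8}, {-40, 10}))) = ProductSet(Interval.Ropen(4*sqrt(2), 2*sqrt(11)), {-40, -7/8, 91/9})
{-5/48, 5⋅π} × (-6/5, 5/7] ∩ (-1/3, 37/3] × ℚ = {-5/48} × (ℚ ∩ (-6/5, 5/7])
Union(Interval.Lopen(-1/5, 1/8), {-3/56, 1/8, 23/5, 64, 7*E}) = Union({23/5, 64, 7*E}, Interval.Lopen(-1/5, 1/8))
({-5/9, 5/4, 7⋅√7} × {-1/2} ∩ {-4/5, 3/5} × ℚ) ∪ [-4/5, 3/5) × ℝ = [-4/5, 3/5) × ℝ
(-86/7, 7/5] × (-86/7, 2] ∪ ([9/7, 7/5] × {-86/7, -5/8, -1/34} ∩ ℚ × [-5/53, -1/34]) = (-86/7, 7/5] × (-86/7, 2]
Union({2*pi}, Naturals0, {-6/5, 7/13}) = Union({-6/5, 7/13, 2*pi}, Naturals0)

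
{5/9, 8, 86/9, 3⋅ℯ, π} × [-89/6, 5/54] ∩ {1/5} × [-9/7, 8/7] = ∅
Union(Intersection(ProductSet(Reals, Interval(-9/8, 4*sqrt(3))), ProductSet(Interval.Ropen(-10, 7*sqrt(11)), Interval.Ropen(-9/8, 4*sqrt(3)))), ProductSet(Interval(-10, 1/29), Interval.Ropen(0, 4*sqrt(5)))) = Union(ProductSet(Interval(-10, 1/29), Interval.Ropen(0, 4*sqrt(5))), ProductSet(Interval.Ropen(-10, 7*sqrt(11)), Interval.Ropen(-9/8, 4*sqrt(3))))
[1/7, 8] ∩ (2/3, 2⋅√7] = (2/3, 2⋅√7]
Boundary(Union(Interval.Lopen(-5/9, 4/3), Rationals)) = Union(Interval(-oo, -5/9), Interval(4/3, oo))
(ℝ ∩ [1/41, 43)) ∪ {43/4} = [1/41, 43)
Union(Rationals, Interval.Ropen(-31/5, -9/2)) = Union(Interval(-31/5, -9/2), Rationals)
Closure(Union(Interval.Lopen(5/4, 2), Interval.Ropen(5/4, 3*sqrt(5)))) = Interval(5/4, 3*sqrt(5))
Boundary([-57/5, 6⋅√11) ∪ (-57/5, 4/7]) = {-57/5, 6⋅√11}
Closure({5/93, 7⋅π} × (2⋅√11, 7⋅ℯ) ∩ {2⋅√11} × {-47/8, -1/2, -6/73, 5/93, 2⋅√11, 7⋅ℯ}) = ∅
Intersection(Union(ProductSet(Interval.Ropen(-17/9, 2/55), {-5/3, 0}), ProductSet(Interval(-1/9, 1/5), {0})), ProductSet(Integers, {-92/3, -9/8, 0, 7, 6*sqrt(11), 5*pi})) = ProductSet(Union(Range(-1, 1, 1), Range(0, 1, 1)), {0})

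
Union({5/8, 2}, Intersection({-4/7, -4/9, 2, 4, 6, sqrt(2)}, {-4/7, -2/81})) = {-4/7, 5/8, 2}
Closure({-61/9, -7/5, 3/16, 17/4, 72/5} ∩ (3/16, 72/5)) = {17/4}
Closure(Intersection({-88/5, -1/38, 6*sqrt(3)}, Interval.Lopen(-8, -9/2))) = EmptySet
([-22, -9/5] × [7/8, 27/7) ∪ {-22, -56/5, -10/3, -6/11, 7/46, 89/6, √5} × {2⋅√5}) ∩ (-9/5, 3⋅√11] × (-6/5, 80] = {-6/11, 7/46, √5} × {2⋅√5}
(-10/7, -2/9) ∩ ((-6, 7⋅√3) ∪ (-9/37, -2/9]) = (-10/7, -2/9)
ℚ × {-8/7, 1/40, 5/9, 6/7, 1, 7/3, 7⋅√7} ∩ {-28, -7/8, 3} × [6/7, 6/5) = {-28, -7/8, 3} × {6/7, 1}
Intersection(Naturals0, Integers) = Naturals0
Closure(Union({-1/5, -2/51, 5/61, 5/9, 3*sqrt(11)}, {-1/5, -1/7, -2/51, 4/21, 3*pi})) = {-1/5, -1/7, -2/51, 5/61, 4/21, 5/9, 3*sqrt(11), 3*pi}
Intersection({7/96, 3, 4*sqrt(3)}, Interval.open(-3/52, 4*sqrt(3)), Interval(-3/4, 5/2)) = {7/96}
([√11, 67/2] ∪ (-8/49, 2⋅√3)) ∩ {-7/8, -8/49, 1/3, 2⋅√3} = {1/3, 2⋅√3}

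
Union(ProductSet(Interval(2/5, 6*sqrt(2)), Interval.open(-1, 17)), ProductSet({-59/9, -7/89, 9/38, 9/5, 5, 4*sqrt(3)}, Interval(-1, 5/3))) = Union(ProductSet({-59/9, -7/89, 9/38, 9/5, 5, 4*sqrt(3)}, Interval(-1, 5/3)), ProductSet(Interval(2/5, 6*sqrt(2)), Interval.open(-1, 17)))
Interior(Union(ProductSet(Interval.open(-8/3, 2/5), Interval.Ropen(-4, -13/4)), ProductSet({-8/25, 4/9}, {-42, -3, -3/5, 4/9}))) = ProductSet(Interval.open(-8/3, 2/5), Interval.open(-4, -13/4))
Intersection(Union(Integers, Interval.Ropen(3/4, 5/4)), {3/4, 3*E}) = {3/4}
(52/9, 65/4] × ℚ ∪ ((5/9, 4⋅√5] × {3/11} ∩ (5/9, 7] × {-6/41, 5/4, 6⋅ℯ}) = (52/9, 65/4] × ℚ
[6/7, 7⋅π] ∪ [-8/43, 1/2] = [-8/43, 1/2] ∪ [6/7, 7⋅π]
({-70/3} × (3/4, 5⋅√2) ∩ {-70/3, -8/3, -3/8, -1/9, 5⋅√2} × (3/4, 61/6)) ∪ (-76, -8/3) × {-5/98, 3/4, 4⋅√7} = ({-70/3} × (3/4, 5⋅√2)) ∪ ((-76, -8/3) × {-5/98, 3/4, 4⋅√7})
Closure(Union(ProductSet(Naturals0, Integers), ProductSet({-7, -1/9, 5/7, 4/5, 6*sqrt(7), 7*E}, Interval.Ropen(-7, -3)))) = Union(ProductSet({-7, -1/9, 5/7, 4/5, 6*sqrt(7), 7*E}, Interval(-7, -3)), ProductSet(Naturals0, Integers))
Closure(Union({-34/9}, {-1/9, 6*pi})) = {-34/9, -1/9, 6*pi}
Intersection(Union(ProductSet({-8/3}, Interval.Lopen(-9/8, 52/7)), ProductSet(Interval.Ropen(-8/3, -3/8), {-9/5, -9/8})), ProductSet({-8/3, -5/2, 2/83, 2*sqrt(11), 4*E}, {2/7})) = ProductSet({-8/3}, {2/7})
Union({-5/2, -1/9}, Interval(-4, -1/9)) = Interval(-4, -1/9)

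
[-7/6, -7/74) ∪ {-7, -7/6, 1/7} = {-7, 1/7} ∪ [-7/6, -7/74)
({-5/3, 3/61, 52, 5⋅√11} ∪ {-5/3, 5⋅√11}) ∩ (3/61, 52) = {5⋅√11}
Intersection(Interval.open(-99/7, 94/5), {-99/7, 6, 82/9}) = {6, 82/9}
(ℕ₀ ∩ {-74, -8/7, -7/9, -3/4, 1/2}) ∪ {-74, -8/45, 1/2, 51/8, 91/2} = {-74, -8/45, 1/2, 51/8, 91/2}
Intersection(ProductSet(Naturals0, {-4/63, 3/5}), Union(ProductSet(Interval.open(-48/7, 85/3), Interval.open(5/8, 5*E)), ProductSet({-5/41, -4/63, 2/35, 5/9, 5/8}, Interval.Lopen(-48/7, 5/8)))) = EmptySet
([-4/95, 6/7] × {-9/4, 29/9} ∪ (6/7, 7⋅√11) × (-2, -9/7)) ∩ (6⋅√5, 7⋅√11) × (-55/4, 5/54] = (6⋅√5, 7⋅√11) × (-2, -9/7)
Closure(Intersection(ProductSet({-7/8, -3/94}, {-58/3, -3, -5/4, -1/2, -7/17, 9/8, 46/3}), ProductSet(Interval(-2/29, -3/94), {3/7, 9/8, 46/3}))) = ProductSet({-3/94}, {9/8, 46/3})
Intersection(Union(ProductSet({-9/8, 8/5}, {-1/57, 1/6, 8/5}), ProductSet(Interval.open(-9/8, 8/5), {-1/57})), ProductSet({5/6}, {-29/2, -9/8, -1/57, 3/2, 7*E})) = ProductSet({5/6}, {-1/57})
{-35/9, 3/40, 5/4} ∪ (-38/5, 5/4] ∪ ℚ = ℚ ∪ [-38/5, 5/4]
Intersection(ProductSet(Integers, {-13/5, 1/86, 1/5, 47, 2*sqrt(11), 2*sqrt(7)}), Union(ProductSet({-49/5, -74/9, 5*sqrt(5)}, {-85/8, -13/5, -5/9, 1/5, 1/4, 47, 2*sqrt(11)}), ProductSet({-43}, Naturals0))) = ProductSet({-43}, {47})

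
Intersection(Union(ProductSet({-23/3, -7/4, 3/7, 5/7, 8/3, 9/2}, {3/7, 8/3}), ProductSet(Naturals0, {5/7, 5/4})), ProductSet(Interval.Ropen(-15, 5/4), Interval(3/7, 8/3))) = Union(ProductSet({-23/3, -7/4, 3/7, 5/7}, {3/7, 8/3}), ProductSet(Range(0, 2, 1), {5/7, 5/4}))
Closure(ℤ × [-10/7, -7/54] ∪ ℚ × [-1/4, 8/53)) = (ℤ × [-10/7, -7/54]) ∪ (ℝ × [-1/4, 8/53])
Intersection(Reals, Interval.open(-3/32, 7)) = Interval.open(-3/32, 7)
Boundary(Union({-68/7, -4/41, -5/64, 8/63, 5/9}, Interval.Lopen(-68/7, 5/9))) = {-68/7, 5/9}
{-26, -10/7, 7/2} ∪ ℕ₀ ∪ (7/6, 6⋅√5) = {-26, -10/7} ∪ ℕ₀ ∪ (7/6, 6⋅√5)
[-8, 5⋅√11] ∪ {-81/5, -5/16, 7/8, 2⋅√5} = {-81/5} ∪ [-8, 5⋅√11]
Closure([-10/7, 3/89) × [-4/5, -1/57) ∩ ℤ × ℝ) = {-1, 0} × [-4/5, -1/57]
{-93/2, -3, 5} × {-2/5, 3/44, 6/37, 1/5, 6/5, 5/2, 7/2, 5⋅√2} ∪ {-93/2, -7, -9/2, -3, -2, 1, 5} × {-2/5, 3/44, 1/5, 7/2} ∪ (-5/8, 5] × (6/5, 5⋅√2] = ({-93/2, -7, -9/2, -3, -2, 1, 5} × {-2/5, 3/44, 1/5, 7/2}) ∪ ((-5/8, 5] × (6/5, 5⋅√2]) ∪ ({-93/2, -3, 5} × {-2/5, 3/44, 6/37, 1/5, 6/5, 5/2, 7/2, 5⋅√2})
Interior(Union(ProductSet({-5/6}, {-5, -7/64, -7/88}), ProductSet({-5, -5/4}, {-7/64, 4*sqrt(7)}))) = EmptySet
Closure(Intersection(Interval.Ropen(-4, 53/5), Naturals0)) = Range(0, 11, 1)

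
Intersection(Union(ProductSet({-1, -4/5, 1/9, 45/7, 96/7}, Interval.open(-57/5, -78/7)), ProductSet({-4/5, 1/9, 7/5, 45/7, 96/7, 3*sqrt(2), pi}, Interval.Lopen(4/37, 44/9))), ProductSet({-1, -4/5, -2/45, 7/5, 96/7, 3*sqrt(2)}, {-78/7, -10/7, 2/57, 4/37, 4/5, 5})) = ProductSet({-4/5, 7/5, 96/7, 3*sqrt(2)}, {4/5})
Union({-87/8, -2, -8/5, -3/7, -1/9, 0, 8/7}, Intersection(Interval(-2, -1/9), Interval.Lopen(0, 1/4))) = {-87/8, -2, -8/5, -3/7, -1/9, 0, 8/7}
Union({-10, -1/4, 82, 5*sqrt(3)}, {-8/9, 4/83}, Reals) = Reals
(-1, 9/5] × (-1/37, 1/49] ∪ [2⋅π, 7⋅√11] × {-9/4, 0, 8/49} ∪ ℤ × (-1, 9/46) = (ℤ × (-1, 9/46)) ∪ ((-1, 9/5] × (-1/37, 1/49]) ∪ ([2⋅π, 7⋅√11] × {-9/4, 0, 8/49})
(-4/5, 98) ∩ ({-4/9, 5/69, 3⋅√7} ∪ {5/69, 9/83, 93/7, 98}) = {-4/9, 5/69, 9/83, 93/7, 3⋅√7}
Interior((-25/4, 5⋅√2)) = (-25/4, 5⋅√2)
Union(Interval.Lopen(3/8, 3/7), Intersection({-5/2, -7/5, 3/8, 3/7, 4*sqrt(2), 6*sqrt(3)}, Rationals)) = Union({-5/2, -7/5}, Interval(3/8, 3/7))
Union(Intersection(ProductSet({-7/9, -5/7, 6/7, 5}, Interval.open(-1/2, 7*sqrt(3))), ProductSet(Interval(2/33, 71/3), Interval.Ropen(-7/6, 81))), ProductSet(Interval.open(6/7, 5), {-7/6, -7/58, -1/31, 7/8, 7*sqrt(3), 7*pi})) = Union(ProductSet({6/7, 5}, Interval.open(-1/2, 7*sqrt(3))), ProductSet(Interval.open(6/7, 5), {-7/6, -7/58, -1/31, 7/8, 7*sqrt(3), 7*pi}))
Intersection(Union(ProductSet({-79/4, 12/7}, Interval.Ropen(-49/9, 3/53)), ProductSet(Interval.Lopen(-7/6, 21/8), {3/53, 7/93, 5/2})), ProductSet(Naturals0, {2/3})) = EmptySet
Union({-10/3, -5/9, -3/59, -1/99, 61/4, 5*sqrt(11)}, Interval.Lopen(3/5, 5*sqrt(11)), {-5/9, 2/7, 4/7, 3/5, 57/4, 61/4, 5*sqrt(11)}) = Union({-10/3, -5/9, -3/59, -1/99, 2/7, 4/7}, Interval(3/5, 5*sqrt(11)))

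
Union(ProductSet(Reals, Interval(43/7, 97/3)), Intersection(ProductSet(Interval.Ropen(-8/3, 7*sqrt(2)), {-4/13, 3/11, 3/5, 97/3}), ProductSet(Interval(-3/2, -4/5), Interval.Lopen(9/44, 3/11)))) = Union(ProductSet(Interval(-3/2, -4/5), {3/11}), ProductSet(Reals, Interval(43/7, 97/3)))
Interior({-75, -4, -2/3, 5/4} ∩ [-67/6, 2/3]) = ∅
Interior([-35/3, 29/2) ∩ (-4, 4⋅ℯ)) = (-4, 4⋅ℯ)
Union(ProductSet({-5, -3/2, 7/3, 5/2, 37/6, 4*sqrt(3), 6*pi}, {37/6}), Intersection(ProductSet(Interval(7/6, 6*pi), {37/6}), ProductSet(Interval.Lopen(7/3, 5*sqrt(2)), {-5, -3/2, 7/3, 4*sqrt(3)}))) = ProductSet({-5, -3/2, 7/3, 5/2, 37/6, 4*sqrt(3), 6*pi}, {37/6})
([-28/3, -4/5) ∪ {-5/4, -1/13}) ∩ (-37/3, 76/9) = [-28/3, -4/5) ∪ {-1/13}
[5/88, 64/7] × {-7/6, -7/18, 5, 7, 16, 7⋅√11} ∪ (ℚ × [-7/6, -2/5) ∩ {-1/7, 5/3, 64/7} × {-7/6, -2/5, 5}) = ({-1/7, 5/3, 64/7} × {-7/6}) ∪ ([5/88, 64/7] × {-7/6, -7/18, 5, 7, 16, 7⋅√11})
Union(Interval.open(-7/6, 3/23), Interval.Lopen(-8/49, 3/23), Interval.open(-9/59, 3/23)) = Interval.Lopen(-7/6, 3/23)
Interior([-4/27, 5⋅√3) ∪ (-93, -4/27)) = (-93, 5⋅√3)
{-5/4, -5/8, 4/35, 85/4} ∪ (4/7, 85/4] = {-5/4, -5/8, 4/35} ∪ (4/7, 85/4]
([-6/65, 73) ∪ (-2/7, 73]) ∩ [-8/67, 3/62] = [-8/67, 3/62]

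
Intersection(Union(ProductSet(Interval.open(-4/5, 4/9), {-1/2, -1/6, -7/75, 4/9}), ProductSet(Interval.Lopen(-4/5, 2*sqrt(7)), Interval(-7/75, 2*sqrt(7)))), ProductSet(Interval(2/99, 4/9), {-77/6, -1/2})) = ProductSet(Interval.Ropen(2/99, 4/9), {-1/2})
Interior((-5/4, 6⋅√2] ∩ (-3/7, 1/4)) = (-3/7, 1/4)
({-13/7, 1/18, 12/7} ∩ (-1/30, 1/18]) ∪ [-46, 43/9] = [-46, 43/9]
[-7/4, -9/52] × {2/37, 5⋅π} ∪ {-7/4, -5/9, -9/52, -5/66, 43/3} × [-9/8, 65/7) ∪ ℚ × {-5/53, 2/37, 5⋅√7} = (ℚ × {-5/53, 2/37, 5⋅√7}) ∪ ([-7/4, -9/52] × {2/37, 5⋅π}) ∪ ({-7/4, -5/9, -9/52, -5/66, 43/3} × [-9/8, 65/7))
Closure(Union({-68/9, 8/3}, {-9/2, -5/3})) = {-68/9, -9/2, -5/3, 8/3}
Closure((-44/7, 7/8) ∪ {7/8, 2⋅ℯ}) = [-44/7, 7/8] ∪ {2⋅ℯ}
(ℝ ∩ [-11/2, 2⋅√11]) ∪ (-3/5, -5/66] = [-11/2, 2⋅√11]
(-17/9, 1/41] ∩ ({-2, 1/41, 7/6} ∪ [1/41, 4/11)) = {1/41}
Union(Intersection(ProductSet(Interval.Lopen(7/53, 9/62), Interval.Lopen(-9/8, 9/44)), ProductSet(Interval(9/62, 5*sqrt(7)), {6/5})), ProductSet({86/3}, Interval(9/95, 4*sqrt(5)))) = ProductSet({86/3}, Interval(9/95, 4*sqrt(5)))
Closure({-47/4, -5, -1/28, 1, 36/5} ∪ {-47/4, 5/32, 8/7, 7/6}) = {-47/4, -5, -1/28, 5/32, 1, 8/7, 7/6, 36/5}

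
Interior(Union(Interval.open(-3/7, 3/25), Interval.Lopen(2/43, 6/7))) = Interval.open(-3/7, 6/7)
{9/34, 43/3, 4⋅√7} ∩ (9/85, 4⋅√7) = {9/34}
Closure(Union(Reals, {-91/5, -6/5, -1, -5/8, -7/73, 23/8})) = Reals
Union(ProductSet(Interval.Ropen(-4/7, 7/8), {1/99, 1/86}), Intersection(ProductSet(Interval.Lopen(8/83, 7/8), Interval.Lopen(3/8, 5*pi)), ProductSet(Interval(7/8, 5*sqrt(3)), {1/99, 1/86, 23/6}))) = Union(ProductSet({7/8}, {23/6}), ProductSet(Interval.Ropen(-4/7, 7/8), {1/99, 1/86}))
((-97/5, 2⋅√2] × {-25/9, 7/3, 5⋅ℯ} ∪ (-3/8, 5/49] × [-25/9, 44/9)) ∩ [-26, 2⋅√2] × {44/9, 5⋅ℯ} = (-97/5, 2⋅√2] × {5⋅ℯ}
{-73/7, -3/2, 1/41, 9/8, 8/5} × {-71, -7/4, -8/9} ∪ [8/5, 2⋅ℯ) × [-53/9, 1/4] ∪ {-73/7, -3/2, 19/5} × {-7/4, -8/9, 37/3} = ({-73/7, -3/2, 19/5} × {-7/4, -8/9, 37/3}) ∪ ({-73/7, -3/2, 1/41, 9/8, 8/5} × {-71, -7/4, -8/9}) ∪ ([8/5, 2⋅ℯ) × [-53/9, 1/4])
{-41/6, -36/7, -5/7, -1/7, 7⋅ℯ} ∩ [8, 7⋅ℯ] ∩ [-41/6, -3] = ∅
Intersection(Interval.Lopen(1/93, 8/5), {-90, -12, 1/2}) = {1/2}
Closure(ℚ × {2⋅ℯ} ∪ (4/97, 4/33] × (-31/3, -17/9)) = ({4/97, 4/33} × [-31/3, -17/9]) ∪ ([4/97, 4/33] × {-31/3, -17/9}) ∪ ((4/97, 4/33] × (-31/3, -17/9)) ∪ ((ℚ ∪ (-∞, ∞)) × {2⋅ℯ})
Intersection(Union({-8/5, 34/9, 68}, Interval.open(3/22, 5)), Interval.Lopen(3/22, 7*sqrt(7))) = Interval.open(3/22, 5)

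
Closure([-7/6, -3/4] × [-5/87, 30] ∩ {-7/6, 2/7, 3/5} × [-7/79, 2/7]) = {-7/6} × [-5/87, 2/7]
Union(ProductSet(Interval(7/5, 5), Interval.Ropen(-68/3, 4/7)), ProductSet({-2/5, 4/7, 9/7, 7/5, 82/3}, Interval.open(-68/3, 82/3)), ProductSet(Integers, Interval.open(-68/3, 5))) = Union(ProductSet({-2/5, 4/7, 9/7, 7/5, 82/3}, Interval.open(-68/3, 82/3)), ProductSet(Integers, Interval.open(-68/3, 5)), ProductSet(Interval(7/5, 5), Interval.Ropen(-68/3, 4/7)))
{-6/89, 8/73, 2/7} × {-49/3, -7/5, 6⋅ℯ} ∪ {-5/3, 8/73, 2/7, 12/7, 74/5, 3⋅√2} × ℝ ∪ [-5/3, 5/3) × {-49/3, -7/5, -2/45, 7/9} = ({-6/89, 8/73, 2/7} × {-49/3, -7/5, 6⋅ℯ}) ∪ ([-5/3, 5/3) × {-49/3, -7/5, -2/45, 7/9}) ∪ ({-5/3, 8/73, 2/7, 12/7, 74/5, 3⋅√2} × ℝ)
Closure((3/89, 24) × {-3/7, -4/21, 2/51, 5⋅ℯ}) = [3/89, 24] × {-3/7, -4/21, 2/51, 5⋅ℯ}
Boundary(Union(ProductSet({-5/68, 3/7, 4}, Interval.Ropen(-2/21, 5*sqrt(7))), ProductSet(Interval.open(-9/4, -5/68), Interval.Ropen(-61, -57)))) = Union(ProductSet({-9/4, -5/68}, Interval(-61, -57)), ProductSet({-5/68, 3/7, 4}, Interval(-2/21, 5*sqrt(7))), ProductSet(Interval(-9/4, -5/68), {-61, -57}))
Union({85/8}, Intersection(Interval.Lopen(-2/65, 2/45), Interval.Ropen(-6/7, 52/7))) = Union({85/8}, Interval.Lopen(-2/65, 2/45))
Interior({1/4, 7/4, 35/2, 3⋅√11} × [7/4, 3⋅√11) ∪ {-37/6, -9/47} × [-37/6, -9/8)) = ∅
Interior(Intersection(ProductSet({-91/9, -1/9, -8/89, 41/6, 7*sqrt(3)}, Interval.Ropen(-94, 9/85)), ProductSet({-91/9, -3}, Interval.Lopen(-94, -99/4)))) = EmptySet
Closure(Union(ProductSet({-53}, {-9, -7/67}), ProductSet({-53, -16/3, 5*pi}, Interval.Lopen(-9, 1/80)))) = ProductSet({-53, -16/3, 5*pi}, Interval(-9, 1/80))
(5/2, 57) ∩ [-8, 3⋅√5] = (5/2, 3⋅√5]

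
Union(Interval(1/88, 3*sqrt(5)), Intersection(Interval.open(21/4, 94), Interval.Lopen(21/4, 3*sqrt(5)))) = Interval(1/88, 3*sqrt(5))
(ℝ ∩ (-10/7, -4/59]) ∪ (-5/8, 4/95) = (-10/7, 4/95)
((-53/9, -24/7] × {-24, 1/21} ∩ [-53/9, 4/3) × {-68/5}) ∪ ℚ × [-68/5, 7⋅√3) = ℚ × [-68/5, 7⋅√3)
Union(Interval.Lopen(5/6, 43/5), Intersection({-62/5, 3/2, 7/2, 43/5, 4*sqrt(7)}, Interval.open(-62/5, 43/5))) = Interval.Lopen(5/6, 43/5)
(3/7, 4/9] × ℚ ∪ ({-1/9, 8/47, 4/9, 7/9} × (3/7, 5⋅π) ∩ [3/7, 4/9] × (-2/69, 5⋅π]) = ((3/7, 4/9] × ℚ) ∪ ({4/9} × (3/7, 5⋅π))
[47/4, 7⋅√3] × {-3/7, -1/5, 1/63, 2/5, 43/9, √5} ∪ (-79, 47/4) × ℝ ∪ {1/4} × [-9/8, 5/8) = ((-79, 47/4) × ℝ) ∪ ([47/4, 7⋅√3] × {-3/7, -1/5, 1/63, 2/5, 43/9, √5})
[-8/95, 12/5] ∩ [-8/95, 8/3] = [-8/95, 12/5]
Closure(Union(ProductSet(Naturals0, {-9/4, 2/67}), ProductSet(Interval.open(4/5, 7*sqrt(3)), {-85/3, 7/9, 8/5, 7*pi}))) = Union(ProductSet(Interval(4/5, 7*sqrt(3)), {-85/3, 7/9, 8/5, 7*pi}), ProductSet(Naturals0, {-9/4, 2/67}))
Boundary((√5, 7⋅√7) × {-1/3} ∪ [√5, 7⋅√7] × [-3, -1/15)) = ({√5, 7⋅√7} × [-3, -1/15]) ∪ ([√5, 7⋅√7] × {-3, -1/15})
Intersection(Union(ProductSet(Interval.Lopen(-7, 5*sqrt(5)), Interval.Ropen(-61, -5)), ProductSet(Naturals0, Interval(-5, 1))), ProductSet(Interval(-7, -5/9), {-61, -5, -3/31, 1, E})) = ProductSet(Interval.Lopen(-7, -5/9), {-61})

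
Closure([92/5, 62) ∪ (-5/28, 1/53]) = [-5/28, 1/53] ∪ [92/5, 62]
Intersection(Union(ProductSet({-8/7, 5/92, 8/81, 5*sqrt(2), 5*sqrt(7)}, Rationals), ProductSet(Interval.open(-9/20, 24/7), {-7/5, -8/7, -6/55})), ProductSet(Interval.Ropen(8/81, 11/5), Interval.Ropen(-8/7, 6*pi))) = Union(ProductSet({8/81}, Intersection(Interval.Ropen(-8/7, 6*pi), Rationals)), ProductSet(Interval.Ropen(8/81, 11/5), {-8/7, -6/55}))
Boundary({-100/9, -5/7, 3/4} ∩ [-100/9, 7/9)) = {-100/9, -5/7, 3/4}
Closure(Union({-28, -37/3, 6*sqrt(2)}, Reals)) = Reals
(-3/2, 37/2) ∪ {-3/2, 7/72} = [-3/2, 37/2)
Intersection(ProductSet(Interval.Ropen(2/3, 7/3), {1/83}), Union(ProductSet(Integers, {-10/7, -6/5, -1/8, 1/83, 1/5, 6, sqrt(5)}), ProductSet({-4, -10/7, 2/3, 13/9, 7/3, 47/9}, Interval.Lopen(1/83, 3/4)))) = ProductSet(Range(1, 3, 1), {1/83})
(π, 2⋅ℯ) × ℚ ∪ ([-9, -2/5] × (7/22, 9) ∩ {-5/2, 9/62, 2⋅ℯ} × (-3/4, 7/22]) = (π, 2⋅ℯ) × ℚ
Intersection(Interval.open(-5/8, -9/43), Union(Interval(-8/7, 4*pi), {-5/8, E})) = Interval.open(-5/8, -9/43)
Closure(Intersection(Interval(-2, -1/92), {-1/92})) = {-1/92}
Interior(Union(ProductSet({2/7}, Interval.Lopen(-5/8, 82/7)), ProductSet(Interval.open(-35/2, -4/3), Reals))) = ProductSet(Interval.open(-35/2, -4/3), Reals)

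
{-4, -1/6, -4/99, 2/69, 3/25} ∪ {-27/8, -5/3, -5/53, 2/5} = {-4, -27/8, -5/3, -1/6, -5/53, -4/99, 2/69, 3/25, 2/5}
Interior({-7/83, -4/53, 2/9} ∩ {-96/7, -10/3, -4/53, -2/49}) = ∅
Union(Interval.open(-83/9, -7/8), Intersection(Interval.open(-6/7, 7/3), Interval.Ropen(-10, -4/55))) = Union(Interval.open(-83/9, -7/8), Interval.open(-6/7, -4/55))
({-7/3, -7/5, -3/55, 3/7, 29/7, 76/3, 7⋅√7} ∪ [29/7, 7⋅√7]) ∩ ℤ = {5, 6, …, 18}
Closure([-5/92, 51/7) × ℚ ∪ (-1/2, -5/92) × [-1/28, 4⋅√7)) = ([-5/92, 51/7] × ℝ) ∪ ({-1/2, -5/92} × [-1/28, 4⋅√7]) ∪ ([-1/2, -5/92] × {-1/28, 4⋅√7}) ∪ ((-1/2, -5/92) × [-1/28, 4⋅√7))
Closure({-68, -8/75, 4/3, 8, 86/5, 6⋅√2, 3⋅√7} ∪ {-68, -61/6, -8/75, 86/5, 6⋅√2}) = {-68, -61/6, -8/75, 4/3, 8, 86/5, 6⋅√2, 3⋅√7}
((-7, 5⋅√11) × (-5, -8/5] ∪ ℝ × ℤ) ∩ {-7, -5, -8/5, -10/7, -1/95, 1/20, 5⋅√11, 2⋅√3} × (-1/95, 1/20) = {-7, -5, -8/5, -10/7, -1/95, 1/20, 5⋅√11, 2⋅√3} × {0}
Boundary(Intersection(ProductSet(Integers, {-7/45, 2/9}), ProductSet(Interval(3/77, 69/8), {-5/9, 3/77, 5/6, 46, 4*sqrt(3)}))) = EmptySet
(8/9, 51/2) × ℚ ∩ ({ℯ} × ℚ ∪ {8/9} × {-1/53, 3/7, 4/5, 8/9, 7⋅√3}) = {ℯ} × ℚ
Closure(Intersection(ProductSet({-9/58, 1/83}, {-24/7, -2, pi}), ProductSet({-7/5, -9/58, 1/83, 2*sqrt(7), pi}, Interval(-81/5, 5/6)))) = ProductSet({-9/58, 1/83}, {-24/7, -2})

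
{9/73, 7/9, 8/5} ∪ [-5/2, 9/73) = [-5/2, 9/73] ∪ {7/9, 8/5}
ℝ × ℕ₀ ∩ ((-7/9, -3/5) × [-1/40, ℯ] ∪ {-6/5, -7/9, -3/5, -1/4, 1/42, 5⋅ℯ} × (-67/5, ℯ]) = ({-6/5, -1/4, 1/42, 5⋅ℯ} ∪ [-7/9, -3/5]) × {0, 1, 2}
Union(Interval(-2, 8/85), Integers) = Union(Integers, Interval(-2, 8/85))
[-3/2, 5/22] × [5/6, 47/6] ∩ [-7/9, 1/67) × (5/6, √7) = [-7/9, 1/67) × (5/6, √7)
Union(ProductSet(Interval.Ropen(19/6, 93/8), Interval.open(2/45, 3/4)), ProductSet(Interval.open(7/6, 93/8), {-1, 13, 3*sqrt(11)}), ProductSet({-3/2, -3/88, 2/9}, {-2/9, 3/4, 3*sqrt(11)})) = Union(ProductSet({-3/2, -3/88, 2/9}, {-2/9, 3/4, 3*sqrt(11)}), ProductSet(Interval.open(7/6, 93/8), {-1, 13, 3*sqrt(11)}), ProductSet(Interval.Ropen(19/6, 93/8), Interval.open(2/45, 3/4)))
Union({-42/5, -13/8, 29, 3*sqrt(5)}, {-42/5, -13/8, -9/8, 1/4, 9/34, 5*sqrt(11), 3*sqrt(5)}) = {-42/5, -13/8, -9/8, 1/4, 9/34, 29, 5*sqrt(11), 3*sqrt(5)}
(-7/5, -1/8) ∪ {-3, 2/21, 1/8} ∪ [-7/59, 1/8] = {-3} ∪ (-7/5, -1/8) ∪ [-7/59, 1/8]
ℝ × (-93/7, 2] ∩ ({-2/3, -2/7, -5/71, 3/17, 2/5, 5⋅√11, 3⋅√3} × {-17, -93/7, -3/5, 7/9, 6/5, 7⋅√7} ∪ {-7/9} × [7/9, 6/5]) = ({-7/9} × [7/9, 6/5]) ∪ ({-2/3, -2/7, -5/71, 3/17, 2/5, 5⋅√11, 3⋅√3} × {-3/5, 7/9, 6/5})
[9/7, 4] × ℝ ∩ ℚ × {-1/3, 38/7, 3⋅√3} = (ℚ ∩ [9/7, 4]) × {-1/3, 38/7, 3⋅√3}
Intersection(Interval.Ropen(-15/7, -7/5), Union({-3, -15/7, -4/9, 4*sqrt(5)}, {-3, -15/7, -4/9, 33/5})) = {-15/7}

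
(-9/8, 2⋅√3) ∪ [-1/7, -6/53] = (-9/8, 2⋅√3)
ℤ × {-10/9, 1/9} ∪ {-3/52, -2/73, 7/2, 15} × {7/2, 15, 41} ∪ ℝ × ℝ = ℝ × ℝ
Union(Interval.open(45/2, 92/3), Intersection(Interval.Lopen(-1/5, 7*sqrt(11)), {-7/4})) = Interval.open(45/2, 92/3)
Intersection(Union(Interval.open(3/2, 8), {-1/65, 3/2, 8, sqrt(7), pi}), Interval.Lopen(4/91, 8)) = Interval(3/2, 8)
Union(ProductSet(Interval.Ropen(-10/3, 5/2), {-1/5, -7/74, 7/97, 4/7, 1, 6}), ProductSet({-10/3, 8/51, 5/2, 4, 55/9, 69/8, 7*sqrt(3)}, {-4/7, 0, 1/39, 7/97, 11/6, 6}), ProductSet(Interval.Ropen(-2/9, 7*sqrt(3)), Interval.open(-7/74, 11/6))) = Union(ProductSet({-10/3, 8/51, 5/2, 4, 55/9, 69/8, 7*sqrt(3)}, {-4/7, 0, 1/39, 7/97, 11/6, 6}), ProductSet(Interval.Ropen(-10/3, 5/2), {-1/5, -7/74, 7/97, 4/7, 1, 6}), ProductSet(Interval.Ropen(-2/9, 7*sqrt(3)), Interval.open(-7/74, 11/6)))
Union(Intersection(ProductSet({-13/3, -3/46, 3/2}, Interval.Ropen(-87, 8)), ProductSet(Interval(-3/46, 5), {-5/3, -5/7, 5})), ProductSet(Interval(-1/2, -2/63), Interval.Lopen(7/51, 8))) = Union(ProductSet({-3/46, 3/2}, {-5/3, -5/7, 5}), ProductSet(Interval(-1/2, -2/63), Interval.Lopen(7/51, 8)))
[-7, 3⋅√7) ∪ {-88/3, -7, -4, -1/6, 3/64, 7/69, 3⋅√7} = {-88/3} ∪ [-7, 3⋅√7]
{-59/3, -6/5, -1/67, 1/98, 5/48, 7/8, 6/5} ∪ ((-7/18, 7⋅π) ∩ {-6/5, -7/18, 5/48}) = {-59/3, -6/5, -1/67, 1/98, 5/48, 7/8, 6/5}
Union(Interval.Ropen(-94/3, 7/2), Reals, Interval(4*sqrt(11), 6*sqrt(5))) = Interval(-oo, oo)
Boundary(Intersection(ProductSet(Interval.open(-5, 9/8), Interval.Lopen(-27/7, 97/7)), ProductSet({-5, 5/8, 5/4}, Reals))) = ProductSet({5/8}, Interval(-27/7, 97/7))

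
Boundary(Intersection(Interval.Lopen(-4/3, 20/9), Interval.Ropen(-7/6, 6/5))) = {-7/6, 6/5}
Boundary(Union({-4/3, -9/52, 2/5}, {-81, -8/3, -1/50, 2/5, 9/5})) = {-81, -8/3, -4/3, -9/52, -1/50, 2/5, 9/5}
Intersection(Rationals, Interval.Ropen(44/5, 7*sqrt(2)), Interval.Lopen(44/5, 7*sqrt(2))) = Intersection(Interval.open(44/5, 7*sqrt(2)), Rationals)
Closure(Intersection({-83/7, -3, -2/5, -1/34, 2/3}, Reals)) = {-83/7, -3, -2/5, -1/34, 2/3}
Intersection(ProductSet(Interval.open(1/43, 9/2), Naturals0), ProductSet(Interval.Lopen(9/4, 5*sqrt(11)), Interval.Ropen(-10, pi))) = ProductSet(Interval.open(9/4, 9/2), Range(0, 4, 1))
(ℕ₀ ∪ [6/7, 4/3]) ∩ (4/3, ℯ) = {2}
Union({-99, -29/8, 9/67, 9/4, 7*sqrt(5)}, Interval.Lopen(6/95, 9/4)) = Union({-99, -29/8, 7*sqrt(5)}, Interval.Lopen(6/95, 9/4))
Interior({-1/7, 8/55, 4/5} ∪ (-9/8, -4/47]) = (-9/8, -4/47)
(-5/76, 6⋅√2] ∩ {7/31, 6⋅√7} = {7/31}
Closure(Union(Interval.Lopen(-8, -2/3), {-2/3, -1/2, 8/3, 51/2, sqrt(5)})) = Union({-1/2, 8/3, 51/2, sqrt(5)}, Interval(-8, -2/3))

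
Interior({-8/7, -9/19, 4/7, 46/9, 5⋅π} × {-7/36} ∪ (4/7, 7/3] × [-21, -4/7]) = (4/7, 7/3) × (-21, -4/7)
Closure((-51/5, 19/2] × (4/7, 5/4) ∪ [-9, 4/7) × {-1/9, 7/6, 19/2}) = ({-51/5, 19/2} × [4/7, 5/4]) ∪ ([-51/5, 19/2] × {4/7, 5/4}) ∪ ([-9, 4/7] × {-1/9, 19/2}) ∪ ([-9, 4/7) × {-1/9, 7/6, 19/2}) ∪ ((-51/5, 19/2] × (4/7, 5/4))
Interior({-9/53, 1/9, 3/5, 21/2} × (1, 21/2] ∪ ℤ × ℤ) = ∅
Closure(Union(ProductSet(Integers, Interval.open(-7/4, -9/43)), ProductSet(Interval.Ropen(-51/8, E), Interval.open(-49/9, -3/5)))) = Union(ProductSet(Complement(Integers, Interval.open(-51/8, E)), Interval(-7/4, -9/43)), ProductSet({-51/8, E}, Interval(-49/9, -3/5)), ProductSet(Integers, Interval.Lopen(-7/4, -9/43)), ProductSet(Interval(-51/8, E), {-49/9, -3/5}), ProductSet(Interval.Ropen(-51/8, E), Interval.open(-49/9, -3/5)))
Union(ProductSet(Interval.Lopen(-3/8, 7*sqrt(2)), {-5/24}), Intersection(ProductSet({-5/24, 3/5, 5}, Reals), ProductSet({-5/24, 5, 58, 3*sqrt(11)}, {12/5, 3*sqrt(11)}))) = Union(ProductSet({-5/24, 5}, {12/5, 3*sqrt(11)}), ProductSet(Interval.Lopen(-3/8, 7*sqrt(2)), {-5/24}))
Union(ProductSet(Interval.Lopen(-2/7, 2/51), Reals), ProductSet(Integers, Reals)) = ProductSet(Union(Integers, Interval.Lopen(-2/7, 2/51)), Reals)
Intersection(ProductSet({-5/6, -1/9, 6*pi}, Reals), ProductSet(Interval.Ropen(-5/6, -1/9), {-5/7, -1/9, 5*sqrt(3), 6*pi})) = ProductSet({-5/6}, {-5/7, -1/9, 5*sqrt(3), 6*pi})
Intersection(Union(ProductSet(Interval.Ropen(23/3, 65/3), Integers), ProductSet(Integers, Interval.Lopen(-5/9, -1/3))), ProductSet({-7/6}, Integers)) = EmptySet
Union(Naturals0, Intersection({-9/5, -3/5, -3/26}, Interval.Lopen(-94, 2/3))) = Union({-9/5, -3/5, -3/26}, Naturals0)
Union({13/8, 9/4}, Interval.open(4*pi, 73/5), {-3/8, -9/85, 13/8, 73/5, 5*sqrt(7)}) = Union({-3/8, -9/85, 13/8, 9/4}, Interval.Lopen(4*pi, 73/5))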